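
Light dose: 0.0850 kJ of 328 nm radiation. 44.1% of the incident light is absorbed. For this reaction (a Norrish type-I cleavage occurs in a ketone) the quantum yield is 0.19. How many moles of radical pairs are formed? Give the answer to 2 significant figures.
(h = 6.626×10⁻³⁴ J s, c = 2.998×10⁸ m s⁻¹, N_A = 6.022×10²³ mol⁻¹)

Photon energy at 328 nm: hc/λ = (6.626×10⁻³⁴)(2.998×10⁸)/(328×10⁻⁹) = 6.056×10⁻¹⁹ J.
Incident energy: 0.0850 kJ = 85.0 J.
Photons incident: 85.0 / 6.056×10⁻¹⁹ = 1.404×10²⁰, i.e. 1.404×10²⁰/6.022×10²³ = 2.331×10⁻⁴ mol.
Photons absorbed: 0.441 × 2.331×10⁻⁴ = 1.028×10⁻⁴ mol.
Product: Φ × n_abs = 0.19 × 1.028×10⁻⁴ = 1.953×10⁻⁵ mol.

2.0×10⁻⁵ mol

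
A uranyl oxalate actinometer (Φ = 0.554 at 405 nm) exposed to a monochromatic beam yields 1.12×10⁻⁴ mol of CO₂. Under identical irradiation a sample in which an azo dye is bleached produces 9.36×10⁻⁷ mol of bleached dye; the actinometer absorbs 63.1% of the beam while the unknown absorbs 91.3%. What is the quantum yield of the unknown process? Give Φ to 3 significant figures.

Φ = 0.00320

Photons absorbed by the actinometer: 1.12×10⁻⁴ / 0.554 = 2.022×10⁻⁴ mol.
Incident flux: 2.022×10⁻⁴ / 0.631 = 3.204×10⁻⁴ einstein.
Absorbed by unknown: 0.913 × 3.204×10⁻⁴ = 2.925×10⁻⁴ mol.
Φ(unknown) = 9.36×10⁻⁷ / 2.925×10⁻⁴ = 0.00320.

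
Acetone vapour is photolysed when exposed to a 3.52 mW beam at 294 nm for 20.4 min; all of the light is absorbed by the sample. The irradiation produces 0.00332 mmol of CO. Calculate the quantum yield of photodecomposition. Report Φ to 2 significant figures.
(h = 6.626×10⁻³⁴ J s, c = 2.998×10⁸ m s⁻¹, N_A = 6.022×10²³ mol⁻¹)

Φ = 0.31

Product: 0.00332 mmol = 3.32×10⁻⁶ mol.
Photon energy at 294 nm: hc/λ = (6.626×10⁻³⁴)(2.998×10⁸)/(294×10⁻⁹) = 6.757×10⁻¹⁹ J.
Energy delivered: (3.52 mW)(1224 s) = 4.308 J.
Photons incident: 4.308 / 6.757×10⁻¹⁹ = 6.376×10¹⁸, i.e. 6.376×10¹⁸/6.022×10²³ = 1.059×10⁻⁵ mol.
Φ = 3.32×10⁻⁶ mol / 1.059×10⁻⁵ mol photons = 0.31.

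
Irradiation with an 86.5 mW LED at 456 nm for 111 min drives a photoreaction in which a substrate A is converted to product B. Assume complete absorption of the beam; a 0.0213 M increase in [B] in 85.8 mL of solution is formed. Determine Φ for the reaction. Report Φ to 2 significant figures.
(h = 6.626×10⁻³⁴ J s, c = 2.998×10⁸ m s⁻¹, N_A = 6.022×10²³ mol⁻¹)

Product: (0.0213 M)(0.0858 L) = 0.001828 mol.
Photon energy at 456 nm: hc/λ = (6.626×10⁻³⁴)(2.998×10⁸)/(456×10⁻⁹) = 4.356×10⁻¹⁹ J.
Energy delivered: (86.5 mW)(6660 s) = 576.1 J.
Photons incident: 576.1 / 4.356×10⁻¹⁹ = 1.323×10²¹, i.e. 1.323×10²¹/6.022×10²³ = 0.002197 mol.
Φ = 0.001828 mol / 0.002197 mol photons = 0.83.

Φ = 0.83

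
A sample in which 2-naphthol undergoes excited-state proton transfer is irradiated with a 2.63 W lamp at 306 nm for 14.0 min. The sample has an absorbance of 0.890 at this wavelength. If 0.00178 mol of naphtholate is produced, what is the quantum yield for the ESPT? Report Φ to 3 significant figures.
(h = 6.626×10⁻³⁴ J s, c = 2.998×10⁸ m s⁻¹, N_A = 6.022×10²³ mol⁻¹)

Φ = 0.362

Photon energy at 306 nm: hc/λ = (6.626×10⁻³⁴)(2.998×10⁸)/(306×10⁻⁹) = 6.492×10⁻¹⁹ J.
Energy delivered: (2.63 W)(840 s) = 2209 J.
Photons incident: 2209 / 6.492×10⁻¹⁹ = 3.403×10²¹, i.e. 3.403×10²¹/6.022×10²³ = 0.005651 mol.
Fraction absorbed: 1 − 10^(−0.890) = 0.8712.
Photons absorbed: 0.8712 × 0.005651 = 0.004923 mol.
Φ = 0.00178 mol / 0.004923 mol photons = 0.362.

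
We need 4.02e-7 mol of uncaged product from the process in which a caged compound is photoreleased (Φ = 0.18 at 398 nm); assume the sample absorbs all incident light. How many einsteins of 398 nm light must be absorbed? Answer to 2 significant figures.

2.2e-6 einstein

Photons that must be absorbed: 4.02e-7 / 0.18 = 2.233e-6 mol.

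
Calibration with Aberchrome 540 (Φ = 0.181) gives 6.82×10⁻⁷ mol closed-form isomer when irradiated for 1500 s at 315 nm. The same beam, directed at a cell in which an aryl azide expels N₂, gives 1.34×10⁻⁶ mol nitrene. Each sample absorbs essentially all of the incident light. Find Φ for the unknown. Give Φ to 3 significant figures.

Φ = 0.356

Photons absorbed by the actinometer: 6.82×10⁻⁷ / 0.181 = 3.768×10⁻⁶ mol.
Φ(unknown) = 1.34×10⁻⁶ / 3.768×10⁻⁶ = 0.356.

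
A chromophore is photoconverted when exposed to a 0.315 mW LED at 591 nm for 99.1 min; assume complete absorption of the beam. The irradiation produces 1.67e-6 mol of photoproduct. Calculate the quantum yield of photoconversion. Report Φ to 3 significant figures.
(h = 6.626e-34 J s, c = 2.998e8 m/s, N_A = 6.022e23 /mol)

Φ = 0.180

Photon energy at 591 nm: hc/λ = (6.626e-34)(2.998e8)/(591e-9) = 3.361e-19 J.
Energy delivered: (0.315 mW)(5946 s) = 1.873 J.
Photons incident: 1.873 / 3.361e-19 = 5.573e18, i.e. 5.573e18/6.022e23 = 9.254e-6 mol.
Φ = 1.67e-6 mol / 9.254e-6 mol photons = 0.180.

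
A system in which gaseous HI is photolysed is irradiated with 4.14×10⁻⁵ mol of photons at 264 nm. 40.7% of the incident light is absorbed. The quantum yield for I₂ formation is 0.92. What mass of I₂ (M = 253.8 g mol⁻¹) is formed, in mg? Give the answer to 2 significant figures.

3.9 mg

Photons absorbed: 0.407 × 4.14×10⁻⁵ = 1.685×10⁻⁵ mol.
Product: Φ × n_abs = 0.92 × 1.685×10⁻⁵ = 1.550×10⁻⁵ mol.
Mass: 1.550×10⁻⁵ × 253.8 = 0.003934 g = 3.9 mg.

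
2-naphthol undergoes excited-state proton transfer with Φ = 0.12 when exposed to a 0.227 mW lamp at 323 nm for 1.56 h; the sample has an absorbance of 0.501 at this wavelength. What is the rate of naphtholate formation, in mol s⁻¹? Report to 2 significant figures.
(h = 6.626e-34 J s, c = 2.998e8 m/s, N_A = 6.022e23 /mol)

Photon energy at 323 nm: hc/λ = (6.626e-34)(2.998e8)/(323e-9) = 6.150e-19 J.
Energy delivered: (0.227 mW)(5616 s) = 1.275 J.
Photons incident: 1.275 / 6.150e-19 = 2.073e18, i.e. 2.073e18/6.022e23 = 3.442e-6 mol.
Fraction absorbed: 1 − 10^(−0.501) = 0.6845.
Photons absorbed: 0.6845 × 3.442e-6 = 2.356e-6 mol.
Product formed: 0.12 × 2.356e-6 = 2.827e-7 mol.
Rate: 2.827e-7 / 5616 s = 5.0e-11 mol s⁻¹.

5.0e-11 mol s⁻¹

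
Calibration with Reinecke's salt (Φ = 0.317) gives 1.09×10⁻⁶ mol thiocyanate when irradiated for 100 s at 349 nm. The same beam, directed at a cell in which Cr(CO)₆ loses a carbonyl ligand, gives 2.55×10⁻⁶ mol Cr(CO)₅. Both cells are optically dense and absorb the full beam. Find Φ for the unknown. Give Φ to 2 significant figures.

Φ = 0.74

Photons absorbed by the actinometer: 1.09×10⁻⁶ / 0.317 = 3.438×10⁻⁶ mol.
Φ(unknown) = 2.55×10⁻⁶ / 3.438×10⁻⁶ = 0.74.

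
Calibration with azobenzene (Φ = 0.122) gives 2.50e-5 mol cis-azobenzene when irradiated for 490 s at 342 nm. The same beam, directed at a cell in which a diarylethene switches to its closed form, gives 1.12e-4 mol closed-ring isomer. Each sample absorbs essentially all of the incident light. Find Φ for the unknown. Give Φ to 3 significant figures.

Φ = 0.547

Photons absorbed by the actinometer: 2.50e-5 / 0.122 = 2.049e-4 mol.
Φ(unknown) = 1.12e-4 / 2.049e-4 = 0.547.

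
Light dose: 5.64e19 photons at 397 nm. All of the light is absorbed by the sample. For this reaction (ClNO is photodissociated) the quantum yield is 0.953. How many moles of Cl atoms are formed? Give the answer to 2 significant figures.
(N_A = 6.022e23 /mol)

8.9e-5 mol

Moles of photons: 5.64e19 / 6.022e23 = 9.366e-5 mol.
Product: Φ × n_abs = 0.953 × 9.366e-5 = 8.926e-5 mol.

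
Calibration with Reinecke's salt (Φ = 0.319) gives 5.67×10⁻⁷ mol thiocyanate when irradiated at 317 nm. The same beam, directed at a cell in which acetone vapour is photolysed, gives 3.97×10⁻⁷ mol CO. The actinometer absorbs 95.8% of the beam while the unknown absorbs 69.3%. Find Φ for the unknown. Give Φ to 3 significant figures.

Φ = 0.309

Photons absorbed by the actinometer: 5.67×10⁻⁷ / 0.319 = 1.777×10⁻⁶ mol.
Incident flux: 1.777×10⁻⁶ / 0.958 = 1.855×10⁻⁶ einstein.
Absorbed by unknown: 0.693 × 1.855×10⁻⁶ = 1.286×10⁻⁶ mol.
Φ(unknown) = 3.97×10⁻⁷ / 1.286×10⁻⁶ = 0.309.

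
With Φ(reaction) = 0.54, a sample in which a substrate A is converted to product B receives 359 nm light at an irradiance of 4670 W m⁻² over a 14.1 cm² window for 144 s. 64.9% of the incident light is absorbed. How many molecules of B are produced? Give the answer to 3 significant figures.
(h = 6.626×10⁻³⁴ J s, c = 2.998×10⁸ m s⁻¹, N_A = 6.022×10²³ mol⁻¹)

Photon energy at 359 nm: hc/λ = (6.626×10⁻³⁴)(2.998×10⁸)/(359×10⁻⁹) = 5.533×10⁻¹⁹ J.
Energy delivered: (4670 W m⁻²)(14.1×10⁻⁴ m²)(144 s) = 948.2 J.
Photons incident: 948.2 / 5.533×10⁻¹⁹ = 1.714×10²¹, i.e. 1.714×10²¹/6.022×10²³ = 0.002846 mol.
Photons absorbed: 0.649 × 0.002846 = 0.001847 mol.
Product: Φ × n_abs = 0.54 × 0.001847 = 9.974×10⁻⁴ mol.
As a count: 9.974×10⁻⁴ × 6.022×10²³ = 6.01×10²⁰.

6.01×10²⁰ molecules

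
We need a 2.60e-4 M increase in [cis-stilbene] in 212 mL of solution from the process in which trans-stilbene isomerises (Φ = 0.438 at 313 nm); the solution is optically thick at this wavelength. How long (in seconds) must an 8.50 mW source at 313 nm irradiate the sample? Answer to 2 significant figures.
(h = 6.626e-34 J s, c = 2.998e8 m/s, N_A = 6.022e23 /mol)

t ≈ 5700 s

Product: (2.60e-4 M)(0.212 L) = 5.512e-5 mol.
Photons that must be absorbed: 5.512e-5 / 0.438 = 1.258e-4 mol.
Photon energy: hc/λ = 6.347e-19 J; per mole, 3.822e5 J mol⁻¹.
Energy required: 1.258e-4 × 3.822e5 = 48.08 J.
Time: 48.08 J / 0.0085 W = 5700 s.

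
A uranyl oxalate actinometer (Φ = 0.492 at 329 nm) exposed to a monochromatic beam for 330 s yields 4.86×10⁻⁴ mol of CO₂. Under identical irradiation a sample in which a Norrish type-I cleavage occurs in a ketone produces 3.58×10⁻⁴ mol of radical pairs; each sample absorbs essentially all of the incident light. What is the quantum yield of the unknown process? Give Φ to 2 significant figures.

Photons absorbed by the actinometer: 4.86×10⁻⁴ / 0.492 = 9.878×10⁻⁴ mol.
Φ(unknown) = 3.58×10⁻⁴ / 9.878×10⁻⁴ = 0.36.

Φ = 0.36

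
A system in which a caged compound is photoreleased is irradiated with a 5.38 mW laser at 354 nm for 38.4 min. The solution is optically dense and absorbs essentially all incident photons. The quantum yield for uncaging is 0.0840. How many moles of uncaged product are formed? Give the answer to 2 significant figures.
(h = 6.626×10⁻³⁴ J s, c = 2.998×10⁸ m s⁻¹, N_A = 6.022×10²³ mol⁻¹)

Photon energy at 354 nm: hc/λ = (6.626×10⁻³⁴)(2.998×10⁸)/(354×10⁻⁹) = 5.612×10⁻¹⁹ J.
Energy delivered: (5.38 mW)(2304 s) = 12.40 J.
Photons incident: 12.40 / 5.612×10⁻¹⁹ = 2.210×10¹⁹, i.e. 2.210×10¹⁹/6.022×10²³ = 3.670×10⁻⁵ mol.
Product: Φ × n_abs = 0.0840 × 3.670×10⁻⁵ = 3.083×10⁻⁶ mol.

3.1×10⁻⁶ mol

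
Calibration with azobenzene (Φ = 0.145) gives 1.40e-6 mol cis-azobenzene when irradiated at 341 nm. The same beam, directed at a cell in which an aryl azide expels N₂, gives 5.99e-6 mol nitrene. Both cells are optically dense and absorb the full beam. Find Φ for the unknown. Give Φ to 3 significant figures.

Φ = 0.620

Photons absorbed by the actinometer: 1.40e-6 / 0.145 = 9.655e-6 mol.
Φ(unknown) = 5.99e-6 / 9.655e-6 = 0.620.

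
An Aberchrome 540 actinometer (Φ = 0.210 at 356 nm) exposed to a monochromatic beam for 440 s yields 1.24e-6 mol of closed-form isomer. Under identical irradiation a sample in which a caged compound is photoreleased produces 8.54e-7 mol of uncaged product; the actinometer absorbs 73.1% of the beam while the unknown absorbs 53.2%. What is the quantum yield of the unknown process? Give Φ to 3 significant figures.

Φ = 0.199

Photons absorbed by the actinometer: 1.24e-6 / 0.210 = 5.905e-6 mol.
Incident flux: 5.905e-6 / 0.731 = 8.078e-6 einstein.
Absorbed by unknown: 0.532 × 8.078e-6 = 4.297e-6 mol.
Φ(unknown) = 8.54e-7 / 4.297e-6 = 0.199.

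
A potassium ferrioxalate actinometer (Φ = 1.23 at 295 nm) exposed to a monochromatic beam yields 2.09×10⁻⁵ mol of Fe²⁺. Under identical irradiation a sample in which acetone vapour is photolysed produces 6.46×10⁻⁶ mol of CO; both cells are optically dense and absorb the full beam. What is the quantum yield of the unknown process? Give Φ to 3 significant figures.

Photons absorbed by the actinometer: 2.09×10⁻⁵ / 1.23 = 1.699×10⁻⁵ mol.
Φ(unknown) = 6.46×10⁻⁶ / 1.699×10⁻⁵ = 0.380.

Φ = 0.380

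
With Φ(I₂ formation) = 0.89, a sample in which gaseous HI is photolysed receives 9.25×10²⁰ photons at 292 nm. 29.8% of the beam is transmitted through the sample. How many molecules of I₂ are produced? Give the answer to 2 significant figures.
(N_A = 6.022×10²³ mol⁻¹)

5.8×10²⁰ molecules

Moles of photons: 9.25×10²⁰ / 6.022×10²³ = 0.001536 mol.
Fraction absorbed: 1 − 29.8/100 = 0.7020.
Photons absorbed: 0.7020 × 0.001536 = 0.001078 mol.
Product: Φ × n_abs = 0.89 × 0.001078 = 9.594×10⁻⁴ mol.
As a count: 9.594×10⁻⁴ × 6.022×10²³ = 5.8×10²⁰.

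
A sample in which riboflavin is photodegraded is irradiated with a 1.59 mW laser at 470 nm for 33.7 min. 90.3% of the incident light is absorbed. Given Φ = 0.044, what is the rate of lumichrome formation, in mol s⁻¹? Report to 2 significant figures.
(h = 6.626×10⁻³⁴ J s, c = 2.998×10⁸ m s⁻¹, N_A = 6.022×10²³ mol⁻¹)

Photon energy at 470 nm: hc/λ = (6.626×10⁻³⁴)(2.998×10⁸)/(470×10⁻⁹) = 4.227×10⁻¹⁹ J.
Energy delivered: (1.59 mW)(2022 s) = 3.215 J.
Photons incident: 3.215 / 4.227×10⁻¹⁹ = 7.606×10¹⁸, i.e. 7.606×10¹⁸/6.022×10²³ = 1.263×10⁻⁵ mol.
Photons absorbed: 0.903 × 1.263×10⁻⁵ = 1.140×10⁻⁵ mol.
Product formed: 0.044 × 1.140×10⁻⁵ = 5.016×10⁻⁷ mol.
Rate: 5.016×10⁻⁷ / 2022 s = 2.5×10⁻¹⁰ mol s⁻¹.

2.5×10⁻¹⁰ mol s⁻¹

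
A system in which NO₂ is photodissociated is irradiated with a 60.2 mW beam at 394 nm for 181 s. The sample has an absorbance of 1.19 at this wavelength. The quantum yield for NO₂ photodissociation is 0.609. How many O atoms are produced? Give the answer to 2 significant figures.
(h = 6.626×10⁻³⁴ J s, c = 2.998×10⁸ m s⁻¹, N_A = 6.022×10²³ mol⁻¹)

1.2×10¹⁹ atoms

Photon energy at 394 nm: hc/λ = (6.626×10⁻³⁴)(2.998×10⁸)/(394×10⁻⁹) = 5.042×10⁻¹⁹ J.
Energy delivered: (60.2 mW)(181 s) = 10.90 J.
Photons incident: 10.90 / 5.042×10⁻¹⁹ = 2.162×10¹⁹, i.e. 2.162×10¹⁹/6.022×10²³ = 3.590×10⁻⁵ mol.
Fraction absorbed: 1 − 10^(−1.19) = 0.9354.
Photons absorbed: 0.9354 × 3.590×10⁻⁵ = 3.358×10⁻⁵ mol.
Product: Φ × n_abs = 0.609 × 3.358×10⁻⁵ = 2.045×10⁻⁵ mol.
As a count: 2.045×10⁻⁵ × 6.022×10²³ = 1.2×10¹⁹.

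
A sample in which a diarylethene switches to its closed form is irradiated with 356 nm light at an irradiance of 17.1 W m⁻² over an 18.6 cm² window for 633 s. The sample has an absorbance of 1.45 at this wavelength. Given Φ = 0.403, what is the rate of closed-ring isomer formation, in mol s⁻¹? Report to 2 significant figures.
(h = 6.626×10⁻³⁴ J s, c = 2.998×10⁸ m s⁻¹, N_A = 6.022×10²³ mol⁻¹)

Photon energy at 356 nm: hc/λ = (6.626×10⁻³⁴)(2.998×10⁸)/(356×10⁻⁹) = 5.580×10⁻¹⁹ J.
Energy delivered: (17.1 W m⁻²)(18.6×10⁻⁴ m²)(633 s) = 20.13 J.
Photons incident: 20.13 / 5.580×10⁻¹⁹ = 3.608×10¹⁹, i.e. 3.608×10¹⁹/6.022×10²³ = 5.991×10⁻⁵ mol.
Fraction absorbed: 1 − 10^(−1.45) = 0.9645.
Photons absorbed: 0.9645 × 5.991×10⁻⁵ = 5.778×10⁻⁵ mol.
Product formed: 0.403 × 5.778×10⁻⁵ = 2.329×10⁻⁵ mol.
Rate: 2.329×10⁻⁵ / 633 s = 3.7×10⁻⁸ mol s⁻¹.

3.7×10⁻⁸ mol s⁻¹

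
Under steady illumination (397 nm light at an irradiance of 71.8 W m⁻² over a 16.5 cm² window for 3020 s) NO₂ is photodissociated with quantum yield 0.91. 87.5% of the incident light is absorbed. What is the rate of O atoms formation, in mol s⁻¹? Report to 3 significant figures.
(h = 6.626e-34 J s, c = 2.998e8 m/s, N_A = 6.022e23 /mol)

Photon energy at 397 nm: hc/λ = (6.626e-34)(2.998e8)/(397e-9) = 5.004e-19 J.
Energy delivered: (71.8 W m⁻²)(16.5e-4 m²)(3020 s) = 357.8 J.
Photons incident: 357.8 / 5.004e-19 = 7.150e20, i.e. 7.150e20/6.022e23 = 0.001187 mol.
Photons absorbed: 0.875 × 0.001187 = 0.001039 mol.
Product formed: 0.91 × 0.001039 = 9.455e-4 mol.
Rate: 9.455e-4 / 3020 s = 3.13e-7 mol s⁻¹.

3.13e-7 mol s⁻¹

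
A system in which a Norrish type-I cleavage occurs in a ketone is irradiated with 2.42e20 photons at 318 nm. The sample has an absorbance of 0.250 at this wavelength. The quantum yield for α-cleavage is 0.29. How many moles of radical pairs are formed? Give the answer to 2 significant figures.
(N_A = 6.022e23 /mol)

5.1e-5 mol

Moles of photons: 2.42e20 / 6.022e23 = 4.019e-4 mol.
Fraction absorbed: 1 − 10^(−0.250) = 0.4377.
Photons absorbed: 0.4377 × 4.019e-4 = 1.759e-4 mol.
Product: Φ × n_abs = 0.29 × 1.759e-4 = 5.101e-5 mol.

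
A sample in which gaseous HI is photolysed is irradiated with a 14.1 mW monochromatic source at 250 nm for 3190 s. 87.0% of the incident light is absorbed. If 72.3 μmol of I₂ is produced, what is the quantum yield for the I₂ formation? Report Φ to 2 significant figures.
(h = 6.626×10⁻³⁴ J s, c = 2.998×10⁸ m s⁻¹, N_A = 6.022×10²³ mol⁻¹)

Φ = 0.88

Product: 72.3 μmol = 7.23×10⁻⁵ mol.
Photon energy at 250 nm: hc/λ = (6.626×10⁻³⁴)(2.998×10⁸)/(250×10⁻⁹) = 7.946×10⁻¹⁹ J.
Energy delivered: (14.1 mW)(3190 s) = 44.98 J.
Photons incident: 44.98 / 7.946×10⁻¹⁹ = 5.661×10¹⁹, i.e. 5.661×10¹⁹/6.022×10²³ = 9.401×10⁻⁵ mol.
Photons absorbed: 0.870 × 9.401×10⁻⁵ = 8.179×10⁻⁵ mol.
Φ = 7.23×10⁻⁵ mol / 8.179×10⁻⁵ mol photons = 0.88.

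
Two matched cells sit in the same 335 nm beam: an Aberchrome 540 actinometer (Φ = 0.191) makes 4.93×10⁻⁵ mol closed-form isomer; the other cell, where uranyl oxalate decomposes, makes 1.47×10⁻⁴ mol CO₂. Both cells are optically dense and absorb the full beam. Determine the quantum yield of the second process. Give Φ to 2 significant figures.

Photons absorbed by the actinometer: 4.93×10⁻⁵ / 0.191 = 2.581×10⁻⁴ mol.
Φ(unknown) = 1.47×10⁻⁴ / 2.581×10⁻⁴ = 0.57.

Φ = 0.57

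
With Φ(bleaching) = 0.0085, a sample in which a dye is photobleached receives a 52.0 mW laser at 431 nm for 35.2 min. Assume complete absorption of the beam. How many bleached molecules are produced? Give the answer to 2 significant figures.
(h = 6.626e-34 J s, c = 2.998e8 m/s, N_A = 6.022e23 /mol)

2.0e18 bleached molecules

Photon energy at 431 nm: hc/λ = (6.626e-34)(2.998e8)/(431e-9) = 4.609e-19 J.
Energy delivered: (52.0 mW)(2112 s) = 109.8 J.
Photons incident: 109.8 / 4.609e-19 = 2.382e20, i.e. 2.382e20/6.022e23 = 3.955e-4 mol.
Product: Φ × n_abs = 0.0085 × 3.955e-4 = 3.362e-6 mol.
As a count: 3.362e-6 × 6.022e23 = 2.0e18.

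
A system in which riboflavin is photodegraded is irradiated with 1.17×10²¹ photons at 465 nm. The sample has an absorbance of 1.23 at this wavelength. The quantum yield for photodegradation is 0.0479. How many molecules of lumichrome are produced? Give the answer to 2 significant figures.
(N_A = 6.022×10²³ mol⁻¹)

5.3×10¹⁹ molecules

Moles of photons: 1.17×10²¹ / 6.022×10²³ = 0.001943 mol.
Fraction absorbed: 1 − 10^(−1.23) = 0.9411.
Photons absorbed: 0.9411 × 0.001943 = 0.001829 mol.
Product: Φ × n_abs = 0.0479 × 0.001829 = 8.761×10⁻⁵ mol.
As a count: 8.761×10⁻⁵ × 6.022×10²³ = 5.3×10¹⁹.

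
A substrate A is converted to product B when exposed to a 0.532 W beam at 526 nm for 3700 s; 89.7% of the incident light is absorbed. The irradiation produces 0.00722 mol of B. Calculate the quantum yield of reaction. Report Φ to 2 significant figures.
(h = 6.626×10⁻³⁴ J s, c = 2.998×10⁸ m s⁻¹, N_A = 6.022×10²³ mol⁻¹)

Photon energy at 526 nm: hc/λ = (6.626×10⁻³⁴)(2.998×10⁸)/(526×10⁻⁹) = 3.777×10⁻¹⁹ J.
Energy delivered: (0.532 W)(3700 s) = 1968 J.
Photons incident: 1968 / 3.777×10⁻¹⁹ = 5.210×10²¹, i.e. 5.210×10²¹/6.022×10²³ = 0.008652 mol.
Photons absorbed: 0.897 × 0.008652 = 0.007761 mol.
Φ = 0.00722 mol / 0.007761 mol photons = 0.93.

Φ = 0.93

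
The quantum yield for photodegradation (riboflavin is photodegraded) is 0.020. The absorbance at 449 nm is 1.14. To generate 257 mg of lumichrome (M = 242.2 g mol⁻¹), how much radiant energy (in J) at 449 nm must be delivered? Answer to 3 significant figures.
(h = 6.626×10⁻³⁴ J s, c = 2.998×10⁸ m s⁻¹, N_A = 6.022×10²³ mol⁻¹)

1.52×10⁴ J

Product: 257 mg / 242.2 g mol⁻¹ = 0.001061 mol.
Photons that must be absorbed: 0.001061 / 0.020 = 0.05305 mol.
Fraction absorbed: 1 − 10^(−1.14) = 0.9276.
Incident photons needed: 0.05305 / 0.9276 = 0.05719 mol.
Photon energy: hc/λ = 4.424×10⁻¹⁹ J; per mole, 2.664×10⁵ J mol⁻¹.
Energy required: 0.05719 × 2.664×10⁵ = 1.52×10⁴ J.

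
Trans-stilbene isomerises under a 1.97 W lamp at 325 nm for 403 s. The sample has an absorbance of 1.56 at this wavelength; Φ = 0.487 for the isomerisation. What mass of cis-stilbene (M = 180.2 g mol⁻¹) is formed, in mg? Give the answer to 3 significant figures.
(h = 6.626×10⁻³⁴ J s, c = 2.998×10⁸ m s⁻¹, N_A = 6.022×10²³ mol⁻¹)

184 mg

Photon energy at 325 nm: hc/λ = (6.626×10⁻³⁴)(2.998×10⁸)/(325×10⁻⁹) = 6.112×10⁻¹⁹ J.
Energy delivered: (1.97 W)(403 s) = 793.9 J.
Photons incident: 793.9 / 6.112×10⁻¹⁹ = 1.299×10²¹, i.e. 1.299×10²¹/6.022×10²³ = 0.002157 mol.
Fraction absorbed: 1 − 10^(−1.56) = 0.9725.
Photons absorbed: 0.9725 × 0.002157 = 0.002098 mol.
Product: Φ × n_abs = 0.487 × 0.002098 = 0.001022 mol.
Mass: 0.001022 × 180.2 = 0.1842 g = 184 mg.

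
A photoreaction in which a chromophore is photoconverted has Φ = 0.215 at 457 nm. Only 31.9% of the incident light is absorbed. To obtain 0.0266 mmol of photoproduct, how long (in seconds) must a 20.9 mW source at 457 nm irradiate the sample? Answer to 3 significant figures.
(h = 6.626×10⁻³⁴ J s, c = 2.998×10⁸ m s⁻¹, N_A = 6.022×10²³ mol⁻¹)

Product: 0.0266 mmol = 2.66×10⁻⁵ mol.
Photons that must be absorbed: 2.66×10⁻⁵ / 0.215 = 1.237×10⁻⁴ mol.
Incident photons needed: 1.237×10⁻⁴ / 0.319 = 3.878×10⁻⁴ mol.
Photon energy: hc/λ = 4.347×10⁻¹⁹ J; per mole, 2.618×10⁵ J mol⁻¹.
Energy required: 3.878×10⁻⁴ × 2.618×10⁵ = 101.5 J.
Time: 101.5 J / 0.0209 W = 4860 s.

t ≈ 4860 s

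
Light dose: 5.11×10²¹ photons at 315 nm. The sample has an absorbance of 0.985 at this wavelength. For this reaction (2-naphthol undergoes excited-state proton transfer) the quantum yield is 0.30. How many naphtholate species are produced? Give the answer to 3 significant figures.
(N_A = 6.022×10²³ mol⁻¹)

Moles of photons: 5.11×10²¹ / 6.022×10²³ = 0.008486 mol.
Fraction absorbed: 1 − 10^(−0.985) = 0.8965.
Photons absorbed: 0.8965 × 0.008486 = 0.007608 mol.
Product: Φ × n_abs = 0.30 × 0.007608 = 0.002282 mol.
As a count: 0.002282 × 6.022×10²³ = 1.37×10²¹.

1.37×10²¹ species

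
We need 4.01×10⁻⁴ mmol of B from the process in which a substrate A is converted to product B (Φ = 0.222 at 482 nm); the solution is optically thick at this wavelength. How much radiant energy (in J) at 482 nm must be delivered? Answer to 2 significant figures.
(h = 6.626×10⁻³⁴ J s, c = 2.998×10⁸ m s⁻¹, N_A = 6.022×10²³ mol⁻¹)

Product: 4.01×10⁻⁴ mmol = 4.01×10⁻⁷ mol.
Photons that must be absorbed: 4.01×10⁻⁷ / 0.222 = 1.806×10⁻⁶ mol.
Photon energy: hc/λ = 4.121×10⁻¹⁹ J; per mole, 2.482×10⁵ J mol⁻¹.
Energy required: 1.806×10⁻⁶ × 2.482×10⁵ = 0.45 J.

0.45 J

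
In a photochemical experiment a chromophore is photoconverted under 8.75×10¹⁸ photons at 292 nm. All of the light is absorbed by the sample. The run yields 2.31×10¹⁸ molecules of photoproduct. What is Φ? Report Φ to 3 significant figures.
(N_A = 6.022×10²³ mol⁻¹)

Product: 2.31×10¹⁸ / 6.022×10²³ = 3.836×10⁻⁶ mol.
Moles of photons: 8.75×10¹⁸ / 6.022×10²³ = 1.453×10⁻⁵ mol.
Φ = 3.836×10⁻⁶ mol / 1.453×10⁻⁵ mol photons = 0.264.

Φ = 0.264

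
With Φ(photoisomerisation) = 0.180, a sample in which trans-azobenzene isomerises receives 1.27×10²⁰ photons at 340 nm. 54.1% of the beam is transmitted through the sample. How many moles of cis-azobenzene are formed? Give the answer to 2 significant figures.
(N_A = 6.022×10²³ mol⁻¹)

1.7×10⁻⁵ mol

Moles of photons: 1.27×10²⁰ / 6.022×10²³ = 2.109×10⁻⁴ mol.
Fraction absorbed: 1 − 54.1/100 = 0.4590.
Photons absorbed: 0.4590 × 2.109×10⁻⁴ = 9.680×10⁻⁵ mol.
Product: Φ × n_abs = 0.180 × 9.680×10⁻⁵ = 1.742×10⁻⁵ mol.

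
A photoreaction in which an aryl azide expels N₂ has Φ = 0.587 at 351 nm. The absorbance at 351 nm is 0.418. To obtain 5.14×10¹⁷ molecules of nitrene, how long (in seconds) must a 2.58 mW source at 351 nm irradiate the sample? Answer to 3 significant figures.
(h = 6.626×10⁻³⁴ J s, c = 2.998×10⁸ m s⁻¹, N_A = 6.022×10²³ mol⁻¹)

t ≈ 311 s

Product: 5.14×10¹⁷ / 6.022×10²³ = 8.535×10⁻⁷ mol.
Photons that must be absorbed: 8.535×10⁻⁷ / 0.587 = 1.454×10⁻⁶ mol.
Fraction absorbed: 1 − 10^(−0.418) = 0.6181.
Incident photons needed: 1.454×10⁻⁶ / 0.6181 = 2.352×10⁻⁶ mol.
Photon energy: hc/λ = 5.659×10⁻¹⁹ J; per mole, 3.408×10⁵ J mol⁻¹.
Energy required: 2.352×10⁻⁶ × 3.408×10⁵ = 0.8016 J.
Time: 0.8016 J / 0.00258 W = 311 s.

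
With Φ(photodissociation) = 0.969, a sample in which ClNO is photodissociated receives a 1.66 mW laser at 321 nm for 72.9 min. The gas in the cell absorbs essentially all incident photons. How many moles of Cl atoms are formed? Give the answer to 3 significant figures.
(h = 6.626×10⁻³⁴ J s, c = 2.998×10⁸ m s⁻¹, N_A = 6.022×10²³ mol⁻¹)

Photon energy at 321 nm: hc/λ = (6.626×10⁻³⁴)(2.998×10⁸)/(321×10⁻⁹) = 6.188×10⁻¹⁹ J.
Energy delivered: (1.66 mW)(4374 s) = 7.261 J.
Photons incident: 7.261 / 6.188×10⁻¹⁹ = 1.173×10¹⁹, i.e. 1.173×10¹⁹/6.022×10²³ = 1.948×10⁻⁵ mol.
Product: Φ × n_abs = 0.969 × 1.948×10⁻⁵ = 1.888×10⁻⁵ mol.

1.89×10⁻⁵ mol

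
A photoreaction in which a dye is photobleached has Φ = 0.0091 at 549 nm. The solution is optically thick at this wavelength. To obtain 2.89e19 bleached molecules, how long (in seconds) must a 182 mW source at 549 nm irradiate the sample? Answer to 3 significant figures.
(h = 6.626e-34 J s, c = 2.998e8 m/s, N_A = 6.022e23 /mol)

Product: 2.89e19 / 6.022e23 = 4.799e-5 mol.
Photons that must be absorbed: 4.799e-5 / 0.0091 = 0.005274 mol.
Photon energy: hc/λ = 3.618e-19 J; per mole, 2.179e5 J mol⁻¹.
Energy required: 0.005274 × 2.179e5 = 1149 J.
Time: 1149 J / 0.182 W = 6310 s.

t ≈ 6310 s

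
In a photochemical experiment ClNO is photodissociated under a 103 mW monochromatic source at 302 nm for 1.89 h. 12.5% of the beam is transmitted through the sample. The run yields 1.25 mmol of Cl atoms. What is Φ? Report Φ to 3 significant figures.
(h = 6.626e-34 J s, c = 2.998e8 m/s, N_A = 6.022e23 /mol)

Φ = 0.807

Product: 1.25 mmol = 0.00125 mol.
Photon energy at 302 nm: hc/λ = (6.626e-34)(2.998e8)/(302e-9) = 6.578e-19 J.
Energy delivered: (103 mW)(6804 s) = 700.8 J.
Photons incident: 700.8 / 6.578e-19 = 1.065e21, i.e. 1.065e21/6.022e23 = 0.001769 mol.
Fraction absorbed: 1 − 12.5/100 = 0.8750.
Photons absorbed: 0.8750 × 0.001769 = 0.001548 mol.
Φ = 0.00125 mol / 0.001548 mol photons = 0.807.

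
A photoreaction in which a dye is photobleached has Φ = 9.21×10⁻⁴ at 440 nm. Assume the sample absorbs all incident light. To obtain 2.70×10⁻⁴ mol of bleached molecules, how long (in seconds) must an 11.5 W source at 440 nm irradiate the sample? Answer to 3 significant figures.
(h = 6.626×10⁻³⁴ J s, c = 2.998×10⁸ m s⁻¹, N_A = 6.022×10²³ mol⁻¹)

Photons that must be absorbed: 2.70×10⁻⁴ / 9.21×10⁻⁴ = 0.2932 mol.
Photon energy: hc/λ = 4.515×10⁻¹⁹ J; per mole, 2.719×10⁵ J mol⁻¹.
Energy required: 0.2932 × 2.719×10⁵ = 7.972×10⁴ J.
Time: 7.972×10⁴ J / 11.5 W = 6930 s.

t ≈ 6930 s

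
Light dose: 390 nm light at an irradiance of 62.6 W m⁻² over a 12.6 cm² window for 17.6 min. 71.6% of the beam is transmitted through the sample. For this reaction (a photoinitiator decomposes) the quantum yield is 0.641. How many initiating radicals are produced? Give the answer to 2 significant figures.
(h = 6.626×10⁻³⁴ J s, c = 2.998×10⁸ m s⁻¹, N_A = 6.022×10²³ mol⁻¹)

Photon energy at 390 nm: hc/λ = (6.626×10⁻³⁴)(2.998×10⁸)/(390×10⁻⁹) = 5.094×10⁻¹⁹ J.
Energy delivered: (62.6 W m⁻²)(12.6×10⁻⁴ m²)(1056 s) = 83.29 J.
Photons incident: 83.29 / 5.094×10⁻¹⁹ = 1.635×10²⁰, i.e. 1.635×10²⁰/6.022×10²³ = 2.715×10⁻⁴ mol.
Fraction absorbed: 1 − 71.6/100 = 0.2840.
Photons absorbed: 0.2840 × 2.715×10⁻⁴ = 7.711×10⁻⁵ mol.
Product: Φ × n_abs = 0.641 × 7.711×10⁻⁵ = 4.943×10⁻⁵ mol.
As a count: 4.943×10⁻⁵ × 6.022×10²³ = 3.0×10¹⁹.

3.0×10¹⁹ initiating radicals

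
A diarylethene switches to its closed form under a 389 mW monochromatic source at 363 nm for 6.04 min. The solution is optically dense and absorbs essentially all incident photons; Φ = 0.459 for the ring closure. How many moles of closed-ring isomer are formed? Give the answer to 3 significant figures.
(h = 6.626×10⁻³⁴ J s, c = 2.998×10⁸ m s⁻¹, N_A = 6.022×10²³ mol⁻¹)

1.96×10⁻⁴ mol

Photon energy at 363 nm: hc/λ = (6.626×10⁻³⁴)(2.998×10⁸)/(363×10⁻⁹) = 5.472×10⁻¹⁹ J.
Energy delivered: (389 mW)(362.4 s) = 141.0 J.
Photons incident: 141.0 / 5.472×10⁻¹⁹ = 2.577×10²⁰, i.e. 2.577×10²⁰/6.022×10²³ = 4.279×10⁻⁴ mol.
Product: Φ × n_abs = 0.459 × 4.279×10⁻⁴ = 1.964×10⁻⁴ mol.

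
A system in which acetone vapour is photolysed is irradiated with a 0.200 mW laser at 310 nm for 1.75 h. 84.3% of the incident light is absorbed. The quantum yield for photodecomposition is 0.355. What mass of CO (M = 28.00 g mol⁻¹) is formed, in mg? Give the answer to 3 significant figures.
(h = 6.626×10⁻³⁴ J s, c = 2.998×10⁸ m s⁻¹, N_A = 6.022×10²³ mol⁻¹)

Photon energy at 310 nm: hc/λ = (6.626×10⁻³⁴)(2.998×10⁸)/(310×10⁻⁹) = 6.408×10⁻¹⁹ J.
Energy delivered: (0.200 mW)(6300 s) = 1.260 J.
Photons incident: 1.260 / 6.408×10⁻¹⁹ = 1.966×10¹⁸, i.e. 1.966×10¹⁸/6.022×10²³ = 3.265×10⁻⁶ mol.
Photons absorbed: 0.843 × 3.265×10⁻⁶ = 2.752×10⁻⁶ mol.
Product: Φ × n_abs = 0.355 × 2.752×10⁻⁶ = 9.770×10⁻⁷ mol.
Mass: 9.770×10⁻⁷ × 28.00 = 2.736×10⁻⁵ g = 0.0274 mg.

0.0274 mg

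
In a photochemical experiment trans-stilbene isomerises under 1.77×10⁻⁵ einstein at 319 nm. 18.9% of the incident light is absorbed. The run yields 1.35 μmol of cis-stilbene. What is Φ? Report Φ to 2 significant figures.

Product: 1.35 μmol = 1.35×10⁻⁶ mol.
Photons absorbed: 0.189 × 1.77×10⁻⁵ = 3.345×10⁻⁶ mol.
Φ = 1.35×10⁻⁶ mol / 3.345×10⁻⁶ mol photons = 0.40.

Φ = 0.40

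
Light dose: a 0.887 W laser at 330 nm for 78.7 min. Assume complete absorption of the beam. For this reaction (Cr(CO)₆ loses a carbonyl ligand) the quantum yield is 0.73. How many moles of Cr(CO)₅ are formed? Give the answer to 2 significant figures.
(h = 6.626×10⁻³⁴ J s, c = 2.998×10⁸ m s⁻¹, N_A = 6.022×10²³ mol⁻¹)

0.0084 mol

Photon energy at 330 nm: hc/λ = (6.626×10⁻³⁴)(2.998×10⁸)/(330×10⁻⁹) = 6.020×10⁻¹⁹ J.
Energy delivered: (0.887 W)(4722 s) = 4188 J.
Photons incident: 4188 / 6.020×10⁻¹⁹ = 6.957×10²¹, i.e. 6.957×10²¹/6.022×10²³ = 0.01155 mol.
Product: Φ × n_abs = 0.73 × 0.01155 = 0.008432 mol.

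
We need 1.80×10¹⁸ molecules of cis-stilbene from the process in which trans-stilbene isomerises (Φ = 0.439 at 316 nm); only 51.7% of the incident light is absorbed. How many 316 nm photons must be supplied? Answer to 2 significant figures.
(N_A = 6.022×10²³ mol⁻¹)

7.9×10¹⁸ photons

Product: 1.80×10¹⁸ / 6.022×10²³ = 2.989×10⁻⁶ mol.
Photons that must be absorbed: 2.989×10⁻⁶ / 0.439 = 6.809×10⁻⁶ mol.
Incident photons needed: 6.809×10⁻⁶ / 0.517 = 1.317×10⁻⁵ mol.
Photon count: 1.317×10⁻⁵ × 6.022×10²³ = 7.9×10¹⁸.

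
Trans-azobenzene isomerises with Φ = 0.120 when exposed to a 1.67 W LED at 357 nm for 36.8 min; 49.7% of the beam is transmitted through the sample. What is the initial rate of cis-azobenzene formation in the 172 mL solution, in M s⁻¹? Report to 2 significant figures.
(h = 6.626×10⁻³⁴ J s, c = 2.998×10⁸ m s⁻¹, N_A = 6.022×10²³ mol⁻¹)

1.7×10⁻⁶ M s⁻¹

Photon energy at 357 nm: hc/λ = (6.626×10⁻³⁴)(2.998×10⁸)/(357×10⁻⁹) = 5.564×10⁻¹⁹ J.
Energy delivered: (1.67 W)(2208 s) = 3687 J.
Photons incident: 3687 / 5.564×10⁻¹⁹ = 6.627×10²¹, i.e. 6.627×10²¹/6.022×10²³ = 0.01100 mol.
Fraction absorbed: 1 − 49.7/100 = 0.5030.
Photons absorbed: 0.5030 × 0.01100 = 0.005533 mol.
Product formed: 0.120 × 0.005533 = 6.640×10⁻⁴ mol.
Rate: 6.640×10⁻⁴ mol / (2208 s × 0.172 L) = 1.7×10⁻⁶ M s⁻¹.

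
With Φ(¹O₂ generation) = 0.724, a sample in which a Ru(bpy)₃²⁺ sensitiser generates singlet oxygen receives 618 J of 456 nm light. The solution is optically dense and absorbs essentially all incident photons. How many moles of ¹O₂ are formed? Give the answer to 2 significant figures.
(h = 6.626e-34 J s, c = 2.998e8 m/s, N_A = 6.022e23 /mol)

Photon energy at 456 nm: hc/λ = (6.626e-34)(2.998e8)/(456e-9) = 4.356e-19 J.
Photons incident: 618 / 4.356e-19 = 1.419e21, i.e. 1.419e21/6.022e23 = 0.002356 mol.
Product: Φ × n_abs = 0.724 × 0.002356 = 0.001706 mol.

0.0017 mol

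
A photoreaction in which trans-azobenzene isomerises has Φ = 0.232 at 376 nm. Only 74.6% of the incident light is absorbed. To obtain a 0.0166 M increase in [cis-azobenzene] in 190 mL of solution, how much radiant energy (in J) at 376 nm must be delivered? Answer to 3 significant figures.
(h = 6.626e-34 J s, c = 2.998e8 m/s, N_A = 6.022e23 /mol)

5800 J

Product: (0.0166 M)(0.19 L) = 0.003154 mol.
Photons that must be absorbed: 0.003154 / 0.232 = 0.01359 mol.
Incident photons needed: 0.01359 / 0.746 = 0.01822 mol.
Photon energy: hc/λ = 5.283e-19 J; per mole, 3.181e5 J mol⁻¹.
Energy required: 0.01822 × 3.181e5 = 5800 J.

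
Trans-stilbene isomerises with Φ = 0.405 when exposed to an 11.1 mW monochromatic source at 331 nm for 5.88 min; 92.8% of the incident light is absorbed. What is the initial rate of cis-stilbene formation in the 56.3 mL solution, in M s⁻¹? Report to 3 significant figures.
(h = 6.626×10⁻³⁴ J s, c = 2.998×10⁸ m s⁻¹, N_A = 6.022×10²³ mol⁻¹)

2.05×10⁻⁷ M s⁻¹

Photon energy at 331 nm: hc/λ = (6.626×10⁻³⁴)(2.998×10⁸)/(331×10⁻⁹) = 6.001×10⁻¹⁹ J.
Energy delivered: (11.1 mW)(352.8 s) = 3.916 J.
Photons incident: 3.916 / 6.001×10⁻¹⁹ = 6.526×10¹⁸, i.e. 6.526×10¹⁸/6.022×10²³ = 1.084×10⁻⁵ mol.
Photons absorbed: 0.928 × 1.084×10⁻⁵ = 1.006×10⁻⁵ mol.
Product formed: 0.405 × 1.006×10⁻⁵ = 4.074×10⁻⁶ mol.
Rate: 4.074×10⁻⁶ mol / (352.8 s × 0.0563 L) = 2.05×10⁻⁷ M s⁻¹.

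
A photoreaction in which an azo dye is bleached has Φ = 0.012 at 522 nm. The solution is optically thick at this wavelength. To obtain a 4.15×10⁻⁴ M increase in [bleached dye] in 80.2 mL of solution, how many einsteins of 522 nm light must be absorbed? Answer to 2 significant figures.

Product: (4.15×10⁻⁴ M)(0.0802 L) = 3.328×10⁻⁵ mol.
Photons that must be absorbed: 3.328×10⁻⁵ / 0.012 = 0.002773 mol.

0.0028 einstein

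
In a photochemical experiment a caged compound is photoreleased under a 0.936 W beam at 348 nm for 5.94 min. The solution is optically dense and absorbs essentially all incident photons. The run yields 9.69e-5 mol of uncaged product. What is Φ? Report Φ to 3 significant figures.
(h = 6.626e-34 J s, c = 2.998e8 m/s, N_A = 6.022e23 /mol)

Φ = 0.0999

Photon energy at 348 nm: hc/λ = (6.626e-34)(2.998e8)/(348e-9) = 5.708e-19 J.
Energy delivered: (0.936 W)(356.4 s) = 333.6 J.
Photons incident: 333.6 / 5.708e-19 = 5.844e20, i.e. 5.844e20/6.022e23 = 9.704e-4 mol.
Φ = 9.69e-5 mol / 9.704e-4 mol photons = 0.0999.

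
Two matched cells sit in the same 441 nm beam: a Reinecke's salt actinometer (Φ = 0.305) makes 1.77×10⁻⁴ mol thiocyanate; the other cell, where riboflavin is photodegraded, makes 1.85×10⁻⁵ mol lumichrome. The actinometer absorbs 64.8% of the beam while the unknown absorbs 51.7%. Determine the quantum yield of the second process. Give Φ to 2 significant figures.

Photons absorbed by the actinometer: 1.77×10⁻⁴ / 0.305 = 5.803×10⁻⁴ mol.
Incident flux: 5.803×10⁻⁴ / 0.648 = 8.955×10⁻⁴ einstein.
Absorbed by unknown: 0.517 × 8.955×10⁻⁴ = 4.630×10⁻⁴ mol.
Φ(unknown) = 1.85×10⁻⁵ / 4.630×10⁻⁴ = 0.040.

Φ = 0.040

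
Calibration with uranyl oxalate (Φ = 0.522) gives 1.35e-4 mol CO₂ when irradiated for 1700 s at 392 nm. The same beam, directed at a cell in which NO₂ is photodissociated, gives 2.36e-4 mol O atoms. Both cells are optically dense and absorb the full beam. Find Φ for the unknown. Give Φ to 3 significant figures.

Φ = 0.913

Photons absorbed by the actinometer: 1.35e-4 / 0.522 = 2.586e-4 mol.
Φ(unknown) = 2.36e-4 / 2.586e-4 = 0.913.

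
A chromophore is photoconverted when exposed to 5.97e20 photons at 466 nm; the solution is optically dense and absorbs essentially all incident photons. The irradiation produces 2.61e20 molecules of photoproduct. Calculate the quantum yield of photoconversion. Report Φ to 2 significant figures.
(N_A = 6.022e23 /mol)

Φ = 0.44

Product: 2.61e20 / 6.022e23 = 4.334e-4 mol.
Moles of photons: 5.97e20 / 6.022e23 = 9.914e-4 mol.
Φ = 4.334e-4 mol / 9.914e-4 mol photons = 0.44.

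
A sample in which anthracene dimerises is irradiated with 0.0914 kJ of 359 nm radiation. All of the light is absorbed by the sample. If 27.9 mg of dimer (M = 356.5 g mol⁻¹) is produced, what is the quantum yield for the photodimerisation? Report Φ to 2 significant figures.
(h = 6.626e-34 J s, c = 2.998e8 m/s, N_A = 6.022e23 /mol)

Φ = 0.29

Product: 27.9 mg / 356.5 g mol⁻¹ = 7.826e-5 mol.
Photon energy at 359 nm: hc/λ = (6.626e-34)(2.998e8)/(359e-9) = 5.533e-19 J.
Incident energy: 0.0914 kJ = 91.4 J.
Photons incident: 91.4 / 5.533e-19 = 1.652e20, i.e. 1.652e20/6.022e23 = 2.743e-4 mol.
Φ = 7.826e-5 mol / 2.743e-4 mol photons = 0.29.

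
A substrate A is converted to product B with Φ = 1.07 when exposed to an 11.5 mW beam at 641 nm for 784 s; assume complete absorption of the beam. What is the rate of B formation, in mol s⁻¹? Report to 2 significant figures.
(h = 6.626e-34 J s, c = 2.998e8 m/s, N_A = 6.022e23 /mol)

6.6e-8 mol s⁻¹

Photon energy at 641 nm: hc/λ = (6.626e-34)(2.998e8)/(641e-9) = 3.099e-19 J.
Energy delivered: (11.5 mW)(784 s) = 9.016 J.
Photons incident: 9.016 / 3.099e-19 = 2.909e19, i.e. 2.909e19/6.022e23 = 4.831e-5 mol.
Product formed: 1.07 × 4.831e-5 = 5.169e-5 mol.
Rate: 5.169e-5 / 784 s = 6.6e-8 mol s⁻¹.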